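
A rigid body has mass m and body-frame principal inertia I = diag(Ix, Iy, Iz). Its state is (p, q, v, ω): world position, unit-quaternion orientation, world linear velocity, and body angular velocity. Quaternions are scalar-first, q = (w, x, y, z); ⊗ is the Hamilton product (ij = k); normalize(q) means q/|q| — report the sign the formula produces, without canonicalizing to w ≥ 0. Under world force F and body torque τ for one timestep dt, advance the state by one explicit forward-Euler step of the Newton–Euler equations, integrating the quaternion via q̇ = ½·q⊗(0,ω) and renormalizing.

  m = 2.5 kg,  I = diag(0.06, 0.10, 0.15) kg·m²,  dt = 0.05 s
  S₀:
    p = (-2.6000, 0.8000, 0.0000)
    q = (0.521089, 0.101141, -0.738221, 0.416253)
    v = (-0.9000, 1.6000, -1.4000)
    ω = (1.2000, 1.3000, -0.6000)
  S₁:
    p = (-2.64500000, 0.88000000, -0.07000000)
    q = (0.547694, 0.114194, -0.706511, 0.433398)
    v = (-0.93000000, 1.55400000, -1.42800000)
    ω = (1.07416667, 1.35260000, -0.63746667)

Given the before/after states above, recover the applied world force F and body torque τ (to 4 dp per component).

Δv = v₁−v₀ = (-0.03000000, -0.04600000, -0.02800000)
applied force F = (-1.5000, -2.3000, -1.4000)
ω₁ − ω₀ = (-0.12583333, 0.05260000, -0.03746667)
τ = I·(Δω/dt) + ω₀×(Iω₀) = (-0.1900, 0.1700, -0.0500)

F = (-1.5000, -2.3000, -1.4000)
τ = (-0.1900, 0.1700, -0.0500)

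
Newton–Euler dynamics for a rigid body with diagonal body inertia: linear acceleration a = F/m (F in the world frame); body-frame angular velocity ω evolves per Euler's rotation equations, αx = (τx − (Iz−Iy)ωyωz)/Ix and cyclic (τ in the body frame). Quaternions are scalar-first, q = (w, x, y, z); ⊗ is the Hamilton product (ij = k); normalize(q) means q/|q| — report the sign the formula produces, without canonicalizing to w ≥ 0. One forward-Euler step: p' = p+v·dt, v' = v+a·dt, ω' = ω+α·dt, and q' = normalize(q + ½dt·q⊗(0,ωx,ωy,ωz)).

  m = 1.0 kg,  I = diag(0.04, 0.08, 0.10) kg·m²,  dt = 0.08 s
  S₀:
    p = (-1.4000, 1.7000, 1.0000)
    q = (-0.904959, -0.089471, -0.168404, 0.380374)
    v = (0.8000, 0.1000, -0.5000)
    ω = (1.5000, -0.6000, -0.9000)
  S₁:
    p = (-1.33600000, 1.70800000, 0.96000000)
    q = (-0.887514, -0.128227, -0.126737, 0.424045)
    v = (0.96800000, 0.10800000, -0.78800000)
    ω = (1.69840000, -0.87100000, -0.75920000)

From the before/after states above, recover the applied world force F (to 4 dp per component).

F = (2.1000, 0.1000, -3.6000)

velocity change Δv = (0.16800000, 0.00800000, -0.28800000)
applied force F = (2.1000, 0.1000, -3.6000)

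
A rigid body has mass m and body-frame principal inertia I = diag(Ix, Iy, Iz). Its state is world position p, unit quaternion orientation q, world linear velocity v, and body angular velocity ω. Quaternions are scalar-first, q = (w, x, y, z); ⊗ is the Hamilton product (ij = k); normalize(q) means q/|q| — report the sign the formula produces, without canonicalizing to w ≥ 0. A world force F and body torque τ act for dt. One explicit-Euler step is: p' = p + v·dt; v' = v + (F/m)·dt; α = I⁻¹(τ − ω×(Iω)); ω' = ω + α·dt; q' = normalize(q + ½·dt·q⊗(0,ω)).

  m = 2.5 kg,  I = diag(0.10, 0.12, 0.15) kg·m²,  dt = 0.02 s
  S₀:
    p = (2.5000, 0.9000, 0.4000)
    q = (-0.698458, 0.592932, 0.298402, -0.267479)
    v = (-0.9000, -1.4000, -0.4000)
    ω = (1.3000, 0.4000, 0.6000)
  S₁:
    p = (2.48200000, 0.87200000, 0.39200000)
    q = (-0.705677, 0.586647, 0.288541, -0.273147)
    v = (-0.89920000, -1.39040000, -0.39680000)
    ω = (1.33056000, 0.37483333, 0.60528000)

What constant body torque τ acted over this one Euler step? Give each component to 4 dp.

ω₁ − ω₀ = (0.03056000, -0.02516667, 0.00528000)
precession coupling = (0.0072, -0.0390, 0.0104)
τ = I·(Δω/dt) + ω₀×(Iω₀) = (0.1600, -0.1900, 0.0500)

τ = (0.1600, -0.1900, 0.0500)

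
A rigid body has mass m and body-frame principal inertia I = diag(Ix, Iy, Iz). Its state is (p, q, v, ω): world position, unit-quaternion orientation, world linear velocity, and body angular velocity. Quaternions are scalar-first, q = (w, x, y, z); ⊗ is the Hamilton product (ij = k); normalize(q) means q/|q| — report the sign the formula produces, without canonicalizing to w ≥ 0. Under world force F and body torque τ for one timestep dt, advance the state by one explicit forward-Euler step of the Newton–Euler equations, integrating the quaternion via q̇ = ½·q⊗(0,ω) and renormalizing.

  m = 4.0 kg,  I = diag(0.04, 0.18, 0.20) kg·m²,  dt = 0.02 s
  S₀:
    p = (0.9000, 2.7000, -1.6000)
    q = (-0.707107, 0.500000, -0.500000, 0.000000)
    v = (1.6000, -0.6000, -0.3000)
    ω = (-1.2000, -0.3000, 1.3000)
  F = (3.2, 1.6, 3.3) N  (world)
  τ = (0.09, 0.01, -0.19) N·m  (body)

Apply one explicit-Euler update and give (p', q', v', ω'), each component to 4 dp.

angular accel α = (2.4450, -1.3311, -1.2020)
new body rate ω' = (-1.1511, -0.3266, 1.2760)
q⊗(0,ω) = (0.4500000, 0.1985284, -0.4378679, -1.6692391)
q + ½dt·q⊗(0,ω), renormalized = (-0.7025, 0.5019, -0.5043, -0.0167)
p + v·dt = (0.9320, 2.6880, -1.6060)
new velocity v' = (1.6160, -0.5920, -0.2835)

p' = (0.9320, 2.6880, -1.6060)
q' = (-0.7025, 0.5019, -0.5043, -0.0167)
v' = (1.6160, -0.5920, -0.2835)
ω' = (-1.1511, -0.3266, 1.2760)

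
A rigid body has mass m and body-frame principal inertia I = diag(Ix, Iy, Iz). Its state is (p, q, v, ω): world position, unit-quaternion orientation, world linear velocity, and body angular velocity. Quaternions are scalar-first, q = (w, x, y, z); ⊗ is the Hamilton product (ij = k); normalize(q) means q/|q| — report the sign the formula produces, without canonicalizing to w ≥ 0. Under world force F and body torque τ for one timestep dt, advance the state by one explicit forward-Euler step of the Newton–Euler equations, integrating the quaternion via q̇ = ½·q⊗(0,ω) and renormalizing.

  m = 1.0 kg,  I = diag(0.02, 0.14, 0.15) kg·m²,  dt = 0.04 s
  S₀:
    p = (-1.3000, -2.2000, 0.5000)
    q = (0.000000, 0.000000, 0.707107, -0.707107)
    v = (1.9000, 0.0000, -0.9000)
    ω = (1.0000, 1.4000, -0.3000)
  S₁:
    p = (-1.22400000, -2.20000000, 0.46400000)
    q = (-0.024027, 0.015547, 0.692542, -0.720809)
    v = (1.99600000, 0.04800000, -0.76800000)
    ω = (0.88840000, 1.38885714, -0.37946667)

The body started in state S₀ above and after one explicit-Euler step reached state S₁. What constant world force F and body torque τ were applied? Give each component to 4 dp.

rate change Δω = (-0.11160000, -0.01114286, -0.07946667)
precession coupling = (-0.0042, 0.0390, 0.1680)
I·α + gyro = (-0.0600, 0.0000, -0.1300)
v₁ − v₀ = (0.09600000, 0.04800000, 0.13200000)
m·(v₁−v₀)/dt = (2.4000, 1.2000, 3.3000)

F = (2.4000, 1.2000, 3.3000)
τ = (-0.0600, 0.0000, -0.1300)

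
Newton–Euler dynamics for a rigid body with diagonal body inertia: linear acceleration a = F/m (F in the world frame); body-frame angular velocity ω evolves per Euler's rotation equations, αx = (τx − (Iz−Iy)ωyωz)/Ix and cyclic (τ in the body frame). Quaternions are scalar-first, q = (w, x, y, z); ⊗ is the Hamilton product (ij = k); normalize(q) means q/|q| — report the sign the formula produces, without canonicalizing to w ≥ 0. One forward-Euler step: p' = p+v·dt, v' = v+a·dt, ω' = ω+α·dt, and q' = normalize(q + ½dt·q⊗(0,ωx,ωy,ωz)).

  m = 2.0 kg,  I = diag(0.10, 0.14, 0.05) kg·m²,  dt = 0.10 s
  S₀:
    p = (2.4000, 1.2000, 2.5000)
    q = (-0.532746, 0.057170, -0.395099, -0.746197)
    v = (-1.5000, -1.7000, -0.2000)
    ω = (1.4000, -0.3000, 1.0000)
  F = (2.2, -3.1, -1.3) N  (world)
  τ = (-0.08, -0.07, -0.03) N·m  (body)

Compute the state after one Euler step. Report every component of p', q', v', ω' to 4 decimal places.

p' = (2.2500, 1.0300, 2.4800)
q' = (-0.5034, -0.0110, -0.4405, -0.7432)
v' = (-1.3900, -1.8550, -0.2650)
ω' = (1.2930, -0.4000, 0.9736)

precession coupling ω×(Iω) = (0.0270, 0.0700, -0.0168)
angular accel α = (-1.0700, -1.0000, -0.2640)
new body rate ω' = (1.2930, -0.4000, 0.9736)
Hamilton product q⊗(0,ω) = (0.5476293, -1.3648025, -0.9420220, 0.0032416)
q' = normalize(q + ½dt·q⊗(0,ω)) = (-0.5034, -0.0110, -0.4405, -0.7432)
a = (1.1000, -1.5500, -0.6500)
p' = p + v·dt = (2.2500, 1.0300, 2.4800)
v' = v + a·dt = (-1.3900, -1.8550, -0.2650)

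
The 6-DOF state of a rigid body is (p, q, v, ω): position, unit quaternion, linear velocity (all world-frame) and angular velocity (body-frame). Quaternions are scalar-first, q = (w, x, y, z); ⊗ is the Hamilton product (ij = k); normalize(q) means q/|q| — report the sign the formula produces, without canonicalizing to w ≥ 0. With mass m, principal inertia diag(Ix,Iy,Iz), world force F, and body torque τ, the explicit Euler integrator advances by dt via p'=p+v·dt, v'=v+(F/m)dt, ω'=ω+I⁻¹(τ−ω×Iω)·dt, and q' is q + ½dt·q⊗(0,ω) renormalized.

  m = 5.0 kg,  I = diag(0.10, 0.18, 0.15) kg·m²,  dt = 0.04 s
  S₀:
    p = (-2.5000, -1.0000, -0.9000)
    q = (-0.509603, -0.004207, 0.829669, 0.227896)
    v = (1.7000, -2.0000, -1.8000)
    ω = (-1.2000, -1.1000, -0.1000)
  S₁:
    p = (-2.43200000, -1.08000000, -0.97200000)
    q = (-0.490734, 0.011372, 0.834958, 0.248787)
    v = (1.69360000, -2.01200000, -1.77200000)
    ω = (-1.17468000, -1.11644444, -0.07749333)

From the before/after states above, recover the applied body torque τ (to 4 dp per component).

rate change Δω = (0.02532000, -0.01644444, 0.02250667)
gyro term ω₀×Iω₀ = (-0.0033, -0.0060, 0.1056)
I·α + gyro = (0.0600, -0.0800, 0.1900)

τ = (0.0600, -0.0800, 0.1900)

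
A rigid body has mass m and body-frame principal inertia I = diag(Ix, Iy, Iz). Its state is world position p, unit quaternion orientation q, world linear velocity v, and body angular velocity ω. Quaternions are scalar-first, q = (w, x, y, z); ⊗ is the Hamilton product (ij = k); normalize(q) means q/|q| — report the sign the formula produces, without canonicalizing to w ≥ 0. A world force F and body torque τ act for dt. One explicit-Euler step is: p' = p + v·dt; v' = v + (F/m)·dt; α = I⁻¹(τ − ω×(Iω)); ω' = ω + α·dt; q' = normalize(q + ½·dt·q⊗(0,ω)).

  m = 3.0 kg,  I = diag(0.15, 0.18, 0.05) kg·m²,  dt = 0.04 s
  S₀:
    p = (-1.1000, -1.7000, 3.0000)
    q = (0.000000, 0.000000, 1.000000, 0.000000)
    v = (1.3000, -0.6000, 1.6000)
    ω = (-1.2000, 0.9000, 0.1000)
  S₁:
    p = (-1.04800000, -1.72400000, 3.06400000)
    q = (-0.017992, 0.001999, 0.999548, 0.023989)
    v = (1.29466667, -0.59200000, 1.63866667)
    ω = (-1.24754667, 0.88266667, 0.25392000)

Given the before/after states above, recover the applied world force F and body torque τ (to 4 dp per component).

Δv = v₁−v₀ = (-0.00533333, 0.00800000, 0.03866667)
applied force F = (-0.4000, 0.6000, 2.9000)
rate change Δω = (-0.04754667, -0.01733333, 0.15392000)
gyro term ω₀×Iω₀ = (-0.0117, -0.0120, -0.0324)
τ = I·(Δω/dt) + ω₀×(Iω₀) = (-0.1900, -0.0900, 0.1600)

F = (-0.4000, 0.6000, 2.9000)
τ = (-0.1900, -0.0900, 0.1600)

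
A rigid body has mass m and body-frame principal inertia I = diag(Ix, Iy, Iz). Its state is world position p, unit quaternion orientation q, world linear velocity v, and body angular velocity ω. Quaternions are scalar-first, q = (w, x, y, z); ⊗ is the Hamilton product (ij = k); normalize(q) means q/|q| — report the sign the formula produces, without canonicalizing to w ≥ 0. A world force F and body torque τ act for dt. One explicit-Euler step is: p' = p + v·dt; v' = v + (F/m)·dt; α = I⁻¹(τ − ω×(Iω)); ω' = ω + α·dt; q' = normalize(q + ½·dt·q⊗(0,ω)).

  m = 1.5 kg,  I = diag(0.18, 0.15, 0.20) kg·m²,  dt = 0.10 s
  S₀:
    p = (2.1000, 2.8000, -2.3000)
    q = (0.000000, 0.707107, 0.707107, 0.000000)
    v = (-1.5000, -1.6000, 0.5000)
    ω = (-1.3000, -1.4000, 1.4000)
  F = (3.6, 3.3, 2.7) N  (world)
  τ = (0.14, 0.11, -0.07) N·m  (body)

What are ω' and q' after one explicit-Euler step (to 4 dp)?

ω' = (-1.1678, -1.3509, 1.3923)
q' = (0.0948, 0.7514, 0.6530, -0.0035)

angular accel α = (1.3222, 0.4907, -0.0770)
ω + α·dt = (-1.1678, -1.3509, 1.3923)
q⊗(0,ω) = (1.9091889, 0.9899498, -0.9899498, -0.0707107)
updated quaternion q' = (0.0948, 0.7514, 0.6530, -0.0035)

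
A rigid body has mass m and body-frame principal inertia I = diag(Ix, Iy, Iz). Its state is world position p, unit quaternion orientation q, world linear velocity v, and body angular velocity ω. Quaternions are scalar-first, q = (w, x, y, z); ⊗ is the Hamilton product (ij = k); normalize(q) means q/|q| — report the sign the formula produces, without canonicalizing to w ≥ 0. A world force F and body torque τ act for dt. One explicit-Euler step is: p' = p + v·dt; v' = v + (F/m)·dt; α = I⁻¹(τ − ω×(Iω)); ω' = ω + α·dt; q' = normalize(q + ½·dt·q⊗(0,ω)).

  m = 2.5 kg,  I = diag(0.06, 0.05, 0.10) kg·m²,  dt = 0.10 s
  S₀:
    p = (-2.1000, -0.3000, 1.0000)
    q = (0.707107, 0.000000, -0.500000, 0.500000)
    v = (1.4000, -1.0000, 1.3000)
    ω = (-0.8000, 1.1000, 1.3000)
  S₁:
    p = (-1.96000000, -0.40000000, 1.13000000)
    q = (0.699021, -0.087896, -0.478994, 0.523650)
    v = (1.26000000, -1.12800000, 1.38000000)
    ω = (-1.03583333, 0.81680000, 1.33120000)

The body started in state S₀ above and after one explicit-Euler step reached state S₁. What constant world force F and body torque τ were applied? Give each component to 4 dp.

F = (-3.5000, -3.2000, 2.0000)
τ = (-0.0700, -0.1000, 0.0400)

ω₁ − ω₀ = (-0.23583333, -0.28320000, 0.03120000)
gyro term ω₀×Iω₀ = (0.0715, 0.0416, 0.0088)
τ = I·(Δω/dt) + ω₀×(Iω₀) = (-0.0700, -0.1000, 0.0400)
Δv = v₁−v₀ = (-0.14000000, -0.12800000, 0.08000000)
applied force F = (-3.5000, -3.2000, 2.0000)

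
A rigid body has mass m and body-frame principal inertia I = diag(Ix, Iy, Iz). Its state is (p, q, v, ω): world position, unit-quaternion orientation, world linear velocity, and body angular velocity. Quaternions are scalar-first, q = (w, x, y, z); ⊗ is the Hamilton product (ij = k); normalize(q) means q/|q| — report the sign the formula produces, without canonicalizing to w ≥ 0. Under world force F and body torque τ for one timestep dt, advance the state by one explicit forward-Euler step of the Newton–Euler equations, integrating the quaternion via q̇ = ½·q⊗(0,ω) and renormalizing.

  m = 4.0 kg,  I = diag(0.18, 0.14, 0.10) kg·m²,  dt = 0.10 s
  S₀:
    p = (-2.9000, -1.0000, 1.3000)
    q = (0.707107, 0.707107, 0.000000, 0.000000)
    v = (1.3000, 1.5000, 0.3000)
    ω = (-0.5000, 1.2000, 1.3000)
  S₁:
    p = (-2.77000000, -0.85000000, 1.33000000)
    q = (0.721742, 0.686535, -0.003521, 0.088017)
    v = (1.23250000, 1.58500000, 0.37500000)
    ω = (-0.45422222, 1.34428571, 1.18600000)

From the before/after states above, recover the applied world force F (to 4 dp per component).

F = (-2.7000, 3.4000, 3.0000)

Δv = v₁−v₀ = (-0.06750000, 0.08500000, 0.07500000)
applied force F = (-2.7000, 3.4000, 3.0000)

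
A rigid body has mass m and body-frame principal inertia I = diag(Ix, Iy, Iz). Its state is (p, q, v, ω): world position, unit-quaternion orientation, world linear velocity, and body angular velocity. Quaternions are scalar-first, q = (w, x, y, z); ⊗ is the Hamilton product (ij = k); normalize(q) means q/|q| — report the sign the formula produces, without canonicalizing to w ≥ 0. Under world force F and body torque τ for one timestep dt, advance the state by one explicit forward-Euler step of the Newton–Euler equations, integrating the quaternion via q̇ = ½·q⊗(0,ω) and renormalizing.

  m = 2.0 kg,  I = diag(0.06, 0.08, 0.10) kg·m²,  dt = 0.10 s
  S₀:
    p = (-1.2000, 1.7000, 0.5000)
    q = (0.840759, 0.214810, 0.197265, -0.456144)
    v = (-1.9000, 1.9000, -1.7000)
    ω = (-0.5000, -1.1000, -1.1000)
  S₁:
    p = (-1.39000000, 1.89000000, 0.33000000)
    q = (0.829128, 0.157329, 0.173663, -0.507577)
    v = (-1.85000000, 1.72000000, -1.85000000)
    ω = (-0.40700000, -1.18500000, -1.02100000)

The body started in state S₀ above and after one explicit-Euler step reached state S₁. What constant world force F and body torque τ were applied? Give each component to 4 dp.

F = (1.0000, -3.6000, -3.0000)
τ = (0.0800, -0.0900, 0.0900)

Δv = v₁−v₀ = (0.05000000, -0.18000000, -0.15000000)
m·(v₁−v₀)/dt = (1.0000, -3.6000, -3.0000)
ω₁ − ω₀ = (0.09300000, -0.08500000, 0.07900000)
precession coupling = (0.0242, -0.0220, 0.0110)
applied torque τ = (0.0800, -0.0900, 0.0900)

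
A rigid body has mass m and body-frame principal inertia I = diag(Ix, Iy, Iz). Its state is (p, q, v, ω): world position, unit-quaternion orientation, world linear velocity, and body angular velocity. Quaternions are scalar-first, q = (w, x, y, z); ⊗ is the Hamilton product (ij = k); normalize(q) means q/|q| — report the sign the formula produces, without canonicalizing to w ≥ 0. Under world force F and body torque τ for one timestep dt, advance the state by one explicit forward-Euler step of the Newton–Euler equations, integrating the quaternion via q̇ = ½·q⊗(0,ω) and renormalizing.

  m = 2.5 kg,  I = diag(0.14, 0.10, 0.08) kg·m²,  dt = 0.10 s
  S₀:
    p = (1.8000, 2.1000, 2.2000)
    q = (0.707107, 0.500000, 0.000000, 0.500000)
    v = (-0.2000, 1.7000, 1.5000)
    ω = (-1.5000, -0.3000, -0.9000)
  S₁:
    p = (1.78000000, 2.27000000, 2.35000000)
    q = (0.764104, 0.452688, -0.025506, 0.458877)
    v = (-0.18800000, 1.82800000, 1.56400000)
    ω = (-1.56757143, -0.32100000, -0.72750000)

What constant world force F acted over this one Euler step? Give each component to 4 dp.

Δv = v₁−v₀ = (0.01200000, 0.12800000, 0.06400000)
applied force F = (0.3000, 3.2000, 1.6000)

F = (0.3000, 3.2000, 1.6000)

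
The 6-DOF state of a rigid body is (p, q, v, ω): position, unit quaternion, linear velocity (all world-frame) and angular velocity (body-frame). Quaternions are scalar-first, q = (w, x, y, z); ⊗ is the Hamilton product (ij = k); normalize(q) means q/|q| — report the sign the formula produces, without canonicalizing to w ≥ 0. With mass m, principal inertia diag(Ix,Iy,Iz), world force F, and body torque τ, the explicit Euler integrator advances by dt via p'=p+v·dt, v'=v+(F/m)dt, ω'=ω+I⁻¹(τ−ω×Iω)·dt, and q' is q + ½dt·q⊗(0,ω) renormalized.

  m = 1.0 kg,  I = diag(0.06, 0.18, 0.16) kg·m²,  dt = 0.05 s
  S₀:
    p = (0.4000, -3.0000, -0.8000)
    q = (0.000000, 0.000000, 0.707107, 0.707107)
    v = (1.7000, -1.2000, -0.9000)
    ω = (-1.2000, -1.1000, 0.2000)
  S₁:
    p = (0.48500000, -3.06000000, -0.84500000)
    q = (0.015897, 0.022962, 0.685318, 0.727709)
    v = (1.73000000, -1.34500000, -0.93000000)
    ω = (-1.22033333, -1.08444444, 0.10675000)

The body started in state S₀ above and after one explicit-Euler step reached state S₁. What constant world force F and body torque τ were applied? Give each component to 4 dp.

Δω = ω₁−ω₀ = (-0.02033333, 0.01555556, -0.09325000)
precession coupling = (0.0044, 0.0240, 0.1584)
τ = I·(Δω/dt) + ω₀×(Iω₀) = (-0.0200, 0.0800, -0.1400)
v₁ − v₀ = (0.03000000, -0.14500000, -0.03000000)
applied force F = (0.6000, -2.9000, -0.6000)

F = (0.6000, -2.9000, -0.6000)
τ = (-0.0200, 0.0800, -0.1400)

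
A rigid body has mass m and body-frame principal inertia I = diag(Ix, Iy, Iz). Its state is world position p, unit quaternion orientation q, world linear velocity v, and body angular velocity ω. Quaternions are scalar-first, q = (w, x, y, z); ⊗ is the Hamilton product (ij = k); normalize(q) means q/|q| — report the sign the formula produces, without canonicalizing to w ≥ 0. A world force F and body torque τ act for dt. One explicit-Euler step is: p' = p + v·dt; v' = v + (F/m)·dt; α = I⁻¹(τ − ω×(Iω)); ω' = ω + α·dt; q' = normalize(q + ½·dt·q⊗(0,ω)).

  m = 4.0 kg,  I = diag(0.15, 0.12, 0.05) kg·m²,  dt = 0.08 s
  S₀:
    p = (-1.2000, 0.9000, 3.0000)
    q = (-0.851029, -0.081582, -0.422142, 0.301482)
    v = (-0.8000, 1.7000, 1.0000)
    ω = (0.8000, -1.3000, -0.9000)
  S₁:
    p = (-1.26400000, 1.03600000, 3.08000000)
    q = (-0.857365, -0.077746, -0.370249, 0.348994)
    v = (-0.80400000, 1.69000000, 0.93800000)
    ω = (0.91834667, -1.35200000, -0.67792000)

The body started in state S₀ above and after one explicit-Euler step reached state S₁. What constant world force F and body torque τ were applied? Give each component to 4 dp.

F = (-0.2000, -0.5000, -3.1000)
τ = (0.1400, -0.1500, 0.1700)

rate change Δω = (0.11834667, -0.05200000, 0.22208000)
gyro term ω₀×Iω₀ = (-0.0819, -0.0720, 0.0312)
τ = I·(Δω/dt) + ω₀×(Iω₀) = (0.1400, -0.1500, 0.1700)
v₁ − v₀ = (-0.00400000, -0.01000000, -0.06200000)
applied force F = (-0.2000, -0.5000, -3.1000)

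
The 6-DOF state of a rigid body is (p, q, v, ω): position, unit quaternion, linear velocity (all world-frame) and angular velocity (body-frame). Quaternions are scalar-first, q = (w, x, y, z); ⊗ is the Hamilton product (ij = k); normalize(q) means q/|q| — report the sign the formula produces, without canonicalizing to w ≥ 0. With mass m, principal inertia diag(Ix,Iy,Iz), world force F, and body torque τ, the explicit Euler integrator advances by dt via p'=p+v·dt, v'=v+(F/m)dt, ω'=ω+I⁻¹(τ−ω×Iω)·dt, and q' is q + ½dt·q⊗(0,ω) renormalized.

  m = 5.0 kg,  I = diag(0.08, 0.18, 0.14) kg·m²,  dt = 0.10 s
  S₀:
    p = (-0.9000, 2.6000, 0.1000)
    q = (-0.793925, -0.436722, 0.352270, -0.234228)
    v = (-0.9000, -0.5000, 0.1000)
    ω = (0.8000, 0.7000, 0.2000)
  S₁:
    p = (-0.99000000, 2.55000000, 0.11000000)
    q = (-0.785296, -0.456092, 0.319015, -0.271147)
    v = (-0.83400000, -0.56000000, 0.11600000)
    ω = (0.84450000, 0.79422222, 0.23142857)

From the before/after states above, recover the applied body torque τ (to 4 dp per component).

rate change Δω = (0.04450000, 0.09422222, 0.03142857)
gyro term ω₀×Iω₀ = (-0.0056, -0.0096, 0.0560)
I·α + gyro = (0.0300, 0.1600, 0.1000)

τ = (0.0300, 0.1600, 0.1000)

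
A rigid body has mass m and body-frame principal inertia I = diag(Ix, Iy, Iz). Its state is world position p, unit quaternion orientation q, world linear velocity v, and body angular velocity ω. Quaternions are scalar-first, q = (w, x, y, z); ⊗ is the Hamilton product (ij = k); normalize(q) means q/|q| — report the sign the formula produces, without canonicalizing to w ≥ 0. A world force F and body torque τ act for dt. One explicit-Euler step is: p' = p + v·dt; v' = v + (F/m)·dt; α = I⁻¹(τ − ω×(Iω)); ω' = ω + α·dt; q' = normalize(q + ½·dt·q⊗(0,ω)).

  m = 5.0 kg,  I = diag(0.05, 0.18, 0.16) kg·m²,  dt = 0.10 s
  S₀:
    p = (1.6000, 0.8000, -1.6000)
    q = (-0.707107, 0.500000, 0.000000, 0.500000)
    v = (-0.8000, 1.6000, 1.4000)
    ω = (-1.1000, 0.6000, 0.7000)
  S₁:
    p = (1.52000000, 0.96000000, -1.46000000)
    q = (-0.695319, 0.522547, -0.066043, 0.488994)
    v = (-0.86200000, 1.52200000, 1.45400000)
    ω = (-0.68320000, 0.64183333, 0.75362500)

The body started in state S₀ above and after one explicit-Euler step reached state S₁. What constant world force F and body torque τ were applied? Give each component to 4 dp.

F = (-3.1000, -3.9000, 2.7000)
τ = (0.2000, 0.1600, 0.0000)

rate change Δω = (0.41680000, 0.04183333, 0.05362500)
precession coupling = (-0.0084, 0.0847, -0.0858)
I·α + gyro = (0.2000, 0.1600, 0.0000)
Δv = v₁−v₀ = (-0.06200000, -0.07800000, 0.05400000)
F = m·Δv/dt = (-3.1000, -3.9000, 2.7000)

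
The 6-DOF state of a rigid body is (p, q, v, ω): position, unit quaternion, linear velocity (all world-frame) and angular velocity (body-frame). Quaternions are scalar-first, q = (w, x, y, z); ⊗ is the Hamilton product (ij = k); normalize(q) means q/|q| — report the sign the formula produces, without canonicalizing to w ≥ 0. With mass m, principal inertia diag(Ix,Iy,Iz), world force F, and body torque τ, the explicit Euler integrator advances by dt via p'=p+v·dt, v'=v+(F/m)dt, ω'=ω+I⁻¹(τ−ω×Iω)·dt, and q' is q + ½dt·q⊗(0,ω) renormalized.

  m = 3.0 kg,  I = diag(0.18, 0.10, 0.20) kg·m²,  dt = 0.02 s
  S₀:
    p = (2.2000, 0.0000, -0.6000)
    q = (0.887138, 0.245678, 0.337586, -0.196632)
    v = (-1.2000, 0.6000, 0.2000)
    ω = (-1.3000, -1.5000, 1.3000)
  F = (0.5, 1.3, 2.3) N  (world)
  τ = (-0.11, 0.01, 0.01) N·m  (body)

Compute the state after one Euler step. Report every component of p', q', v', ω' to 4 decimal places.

p' = (2.1760, 0.0120, -0.5960)
q' = (0.8977, 0.2355, 0.3236, -0.1843)
v' = (-1.1967, 0.6087, 0.2153)
ω' = (-1.2906, -1.5048, 1.3166)

a = (0.1667, 0.4333, 0.7667)
new position p' = (2.1760, 0.0120, -0.5960)
v + (F/m)dt = (-1.1967, 0.6087, 0.2153)
gyro term ω×Iω = (-0.1950, 0.0338, -0.1560)
α = I⁻¹(τ − ω×Iω) = (0.4722, -0.2380, 0.8300)
ω + α·dt = (-1.2906, -1.5048, 1.3166)
q⊗(0,ω) = (1.0813820, -1.0093656, -1.3944668, 1.2236242)
q' = normalize(q + ½dt·q⊗(0,ω)) = (0.8977, 0.2355, 0.3236, -0.1843)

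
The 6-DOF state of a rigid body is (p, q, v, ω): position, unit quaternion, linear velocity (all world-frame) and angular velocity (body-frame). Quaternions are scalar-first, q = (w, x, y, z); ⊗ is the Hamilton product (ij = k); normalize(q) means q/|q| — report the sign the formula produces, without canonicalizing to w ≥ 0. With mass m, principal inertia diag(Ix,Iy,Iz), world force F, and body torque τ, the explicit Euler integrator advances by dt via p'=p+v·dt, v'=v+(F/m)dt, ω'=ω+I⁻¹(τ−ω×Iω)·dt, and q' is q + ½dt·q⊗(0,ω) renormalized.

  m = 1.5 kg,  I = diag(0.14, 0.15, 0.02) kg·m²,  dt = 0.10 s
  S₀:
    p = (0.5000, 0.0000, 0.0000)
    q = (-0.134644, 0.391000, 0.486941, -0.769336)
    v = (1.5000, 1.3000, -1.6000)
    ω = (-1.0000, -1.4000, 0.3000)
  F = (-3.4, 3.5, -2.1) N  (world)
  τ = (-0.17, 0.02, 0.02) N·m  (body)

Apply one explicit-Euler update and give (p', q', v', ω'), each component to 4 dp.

p' = (0.6500, 0.1300, -0.1600)
q' = (-0.0692, 0.3499, 0.5270, -0.7714)
v' = (1.2733, 1.5333, -1.7400)
ω' = (-1.1604, -1.3627, 0.3300)

gyro term ω×Iω = (0.0546, -0.0360, 0.0140)
α = I⁻¹(τ − ω×Iω) = (-1.6043, 0.3733, 0.3000)
new body rate ω' = (-1.1604, -1.3627, 0.3300)
Hamilton product q⊗(0,ω) = (1.3035182, -0.7963441, 0.8405376, -0.1008522)
q' = normalize(q + ½dt·q⊗(0,ω)) = (-0.0692, 0.3499, 0.5270, -0.7714)
a = (-2.2667, 2.3333, -1.4000)
p' = p + v·dt = (0.6500, 0.1300, -0.1600)
v' = v + a·dt = (1.2733, 1.5333, -1.7400)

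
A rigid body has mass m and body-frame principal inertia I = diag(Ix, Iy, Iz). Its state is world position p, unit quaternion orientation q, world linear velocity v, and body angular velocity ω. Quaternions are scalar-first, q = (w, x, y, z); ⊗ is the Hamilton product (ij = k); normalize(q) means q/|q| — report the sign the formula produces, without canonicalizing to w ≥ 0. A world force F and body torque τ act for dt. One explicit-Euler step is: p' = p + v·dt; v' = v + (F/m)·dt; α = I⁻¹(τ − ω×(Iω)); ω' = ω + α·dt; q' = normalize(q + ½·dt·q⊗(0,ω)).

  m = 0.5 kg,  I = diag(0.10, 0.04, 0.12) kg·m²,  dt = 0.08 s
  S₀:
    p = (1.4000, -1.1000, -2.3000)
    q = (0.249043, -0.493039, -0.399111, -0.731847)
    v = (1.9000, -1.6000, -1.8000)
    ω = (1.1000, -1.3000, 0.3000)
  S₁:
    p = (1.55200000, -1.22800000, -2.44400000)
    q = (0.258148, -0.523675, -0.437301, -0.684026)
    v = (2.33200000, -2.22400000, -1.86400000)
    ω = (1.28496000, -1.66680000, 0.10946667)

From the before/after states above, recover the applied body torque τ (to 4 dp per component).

Δω = ω₁−ω₀ = (0.18496000, -0.36680000, -0.19053333)
I·α + gyro = (0.2000, -0.1900, -0.2000)

τ = (0.2000, -0.1900, -0.2000)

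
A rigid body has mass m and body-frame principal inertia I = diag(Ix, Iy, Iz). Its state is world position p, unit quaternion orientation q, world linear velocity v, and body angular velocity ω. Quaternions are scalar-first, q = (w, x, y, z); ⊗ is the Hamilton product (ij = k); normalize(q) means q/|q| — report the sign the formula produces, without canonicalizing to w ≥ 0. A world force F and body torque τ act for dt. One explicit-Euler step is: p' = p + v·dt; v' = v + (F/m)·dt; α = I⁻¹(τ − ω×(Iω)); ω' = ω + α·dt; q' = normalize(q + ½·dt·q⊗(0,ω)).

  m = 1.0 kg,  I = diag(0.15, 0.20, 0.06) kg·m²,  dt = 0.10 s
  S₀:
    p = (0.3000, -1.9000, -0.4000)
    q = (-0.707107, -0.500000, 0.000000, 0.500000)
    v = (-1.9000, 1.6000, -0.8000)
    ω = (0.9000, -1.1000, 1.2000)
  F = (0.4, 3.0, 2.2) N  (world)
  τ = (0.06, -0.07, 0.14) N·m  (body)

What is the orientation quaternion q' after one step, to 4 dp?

q' = (-0.7115, -0.5022, 0.0910, 0.4830)

2q̇ = q⊗(0,ω) = (-0.1500000, -0.0863963, 1.8278177, -0.2985284)
q' = normalize(q + ½dt·q⊗(0,ω)) = (-0.7115, -0.5022, 0.0910, 0.4830)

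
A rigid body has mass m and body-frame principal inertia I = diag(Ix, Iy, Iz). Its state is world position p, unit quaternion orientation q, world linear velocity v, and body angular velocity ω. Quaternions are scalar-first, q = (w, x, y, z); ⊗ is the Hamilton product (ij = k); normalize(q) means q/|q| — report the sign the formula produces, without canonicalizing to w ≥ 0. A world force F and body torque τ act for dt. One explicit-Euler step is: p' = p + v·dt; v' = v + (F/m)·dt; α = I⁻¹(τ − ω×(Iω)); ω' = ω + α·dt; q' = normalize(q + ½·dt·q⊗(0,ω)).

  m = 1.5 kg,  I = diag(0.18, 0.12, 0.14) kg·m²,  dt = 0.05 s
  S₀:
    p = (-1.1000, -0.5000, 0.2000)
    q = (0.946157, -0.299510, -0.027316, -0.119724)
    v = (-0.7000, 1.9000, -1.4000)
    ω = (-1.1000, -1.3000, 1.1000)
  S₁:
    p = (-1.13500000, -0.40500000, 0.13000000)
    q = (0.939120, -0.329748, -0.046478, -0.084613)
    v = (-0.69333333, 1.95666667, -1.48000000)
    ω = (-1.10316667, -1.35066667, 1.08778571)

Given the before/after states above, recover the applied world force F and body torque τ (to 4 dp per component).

F = (0.2000, 1.7000, -2.4000)
τ = (-0.0400, -0.1700, -0.1200)

ω₁ − ω₀ = (-0.00316667, -0.05066667, -0.01221429)
gyro term ω₀×Iω₀ = (-0.0286, -0.0484, -0.0858)
τ = I·(Δω/dt) + ω₀×(Iω₀) = (-0.0400, -0.1700, -0.1200)
v₁ − v₀ = (0.00666667, 0.05666667, -0.08000000)
F = m·Δv/dt = (0.2000, 1.7000, -2.4000)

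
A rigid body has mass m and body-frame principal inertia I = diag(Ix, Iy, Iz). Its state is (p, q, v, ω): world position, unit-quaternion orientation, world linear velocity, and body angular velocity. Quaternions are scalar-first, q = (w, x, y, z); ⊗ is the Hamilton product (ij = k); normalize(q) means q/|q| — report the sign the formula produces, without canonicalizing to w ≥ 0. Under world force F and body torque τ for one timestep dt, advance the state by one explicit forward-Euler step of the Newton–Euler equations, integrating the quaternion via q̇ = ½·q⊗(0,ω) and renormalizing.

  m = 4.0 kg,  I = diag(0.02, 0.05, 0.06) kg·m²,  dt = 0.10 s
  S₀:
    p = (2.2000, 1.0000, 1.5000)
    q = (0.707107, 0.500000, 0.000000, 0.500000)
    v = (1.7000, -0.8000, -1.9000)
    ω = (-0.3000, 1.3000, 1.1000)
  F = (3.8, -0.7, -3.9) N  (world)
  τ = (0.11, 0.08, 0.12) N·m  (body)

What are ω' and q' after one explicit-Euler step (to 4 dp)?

ω' = (0.1785, 1.4336, 1.3195)
q' = (0.6846, 0.4552, 0.0109, 0.5693)

precession coupling ω×(Iω) = (0.0143, 0.0132, -0.0117)
(τ − ω×Iω)/I = (4.7850, 1.3360, 2.1950)
ω' = ω + α·dt = (0.1785, 1.4336, 1.3195)
2q̇ = q⊗(0,ω) = (-0.4000000, -0.8621321, 0.2192391, 1.4278177)
updated quaternion q' = (0.6846, 0.4552, 0.0109, 0.5693)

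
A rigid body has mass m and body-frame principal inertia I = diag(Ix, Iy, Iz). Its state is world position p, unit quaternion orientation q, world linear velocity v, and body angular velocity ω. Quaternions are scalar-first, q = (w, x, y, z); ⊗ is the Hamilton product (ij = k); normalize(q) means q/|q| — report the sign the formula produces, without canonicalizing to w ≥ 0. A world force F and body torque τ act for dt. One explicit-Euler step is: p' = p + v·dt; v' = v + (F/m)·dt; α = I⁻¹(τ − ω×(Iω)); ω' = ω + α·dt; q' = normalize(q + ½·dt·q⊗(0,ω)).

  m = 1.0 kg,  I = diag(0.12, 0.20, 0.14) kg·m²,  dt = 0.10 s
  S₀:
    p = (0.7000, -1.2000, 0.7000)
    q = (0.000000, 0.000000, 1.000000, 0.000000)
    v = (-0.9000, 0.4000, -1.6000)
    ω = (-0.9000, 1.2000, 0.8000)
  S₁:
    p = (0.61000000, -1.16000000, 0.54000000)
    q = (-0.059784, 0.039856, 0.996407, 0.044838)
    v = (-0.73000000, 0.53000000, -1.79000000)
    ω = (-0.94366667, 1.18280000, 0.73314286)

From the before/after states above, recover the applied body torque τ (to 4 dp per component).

ω₁ − ω₀ = (-0.04366667, -0.01720000, -0.06685714)
ω₀×(Iω₀) = (-0.0576, 0.0144, -0.0864)
τ = I·(Δω/dt) + ω₀×(Iω₀) = (-0.1100, -0.0200, -0.1800)

τ = (-0.1100, -0.0200, -0.1800)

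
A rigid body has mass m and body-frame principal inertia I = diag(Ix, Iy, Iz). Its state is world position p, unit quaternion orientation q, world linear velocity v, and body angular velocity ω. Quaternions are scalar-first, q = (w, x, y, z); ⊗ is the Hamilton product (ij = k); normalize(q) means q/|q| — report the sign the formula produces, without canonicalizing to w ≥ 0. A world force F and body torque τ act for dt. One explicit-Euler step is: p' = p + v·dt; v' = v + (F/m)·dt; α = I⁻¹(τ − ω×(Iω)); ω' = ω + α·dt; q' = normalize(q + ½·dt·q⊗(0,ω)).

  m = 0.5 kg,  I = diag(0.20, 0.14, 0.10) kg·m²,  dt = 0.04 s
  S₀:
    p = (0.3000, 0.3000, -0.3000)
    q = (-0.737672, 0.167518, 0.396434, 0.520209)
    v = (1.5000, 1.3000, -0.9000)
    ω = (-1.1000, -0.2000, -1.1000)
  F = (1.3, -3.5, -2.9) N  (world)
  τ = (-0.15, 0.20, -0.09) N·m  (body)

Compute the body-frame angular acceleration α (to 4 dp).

ω×(Iω) gyroscopic = (-0.0088, 0.1210, -0.0132)
angular accel α = (-0.7060, 0.5643, -0.7680)

α = (-0.7060, 0.5643, -0.7680)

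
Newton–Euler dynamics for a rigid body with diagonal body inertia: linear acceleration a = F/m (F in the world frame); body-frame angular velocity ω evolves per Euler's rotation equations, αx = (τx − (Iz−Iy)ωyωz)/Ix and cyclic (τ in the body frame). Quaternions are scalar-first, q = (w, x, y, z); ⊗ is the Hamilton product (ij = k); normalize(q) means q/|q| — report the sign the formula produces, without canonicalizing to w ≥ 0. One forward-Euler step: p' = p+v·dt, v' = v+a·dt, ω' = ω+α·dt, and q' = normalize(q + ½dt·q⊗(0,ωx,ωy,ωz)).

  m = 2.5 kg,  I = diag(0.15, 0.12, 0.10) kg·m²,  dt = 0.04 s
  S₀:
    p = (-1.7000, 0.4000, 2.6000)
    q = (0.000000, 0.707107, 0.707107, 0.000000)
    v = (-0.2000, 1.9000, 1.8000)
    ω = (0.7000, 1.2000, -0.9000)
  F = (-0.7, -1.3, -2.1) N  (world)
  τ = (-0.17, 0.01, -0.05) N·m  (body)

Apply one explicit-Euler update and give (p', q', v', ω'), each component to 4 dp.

p + v·dt = (-1.7080, 0.4760, 2.6720)
new velocity v' = (-0.2112, 1.8792, 1.7664)
(τ − ω×Iω)/I = (-1.2773, 0.3458, -0.2480)
ω + α·dt = (0.6489, 1.2138, -0.9099)
Hamilton product q⊗(0,ω) = (-1.3435033, -0.6363963, 0.6363963, 0.3535535)
updated quaternion q' = (-0.0269, 0.6940, 0.7194, 0.0071)

p' = (-1.7080, 0.4760, 2.6720)
q' = (-0.0269, 0.6940, 0.7194, 0.0071)
v' = (-0.2112, 1.8792, 1.7664)
ω' = (0.6489, 1.2138, -0.9099)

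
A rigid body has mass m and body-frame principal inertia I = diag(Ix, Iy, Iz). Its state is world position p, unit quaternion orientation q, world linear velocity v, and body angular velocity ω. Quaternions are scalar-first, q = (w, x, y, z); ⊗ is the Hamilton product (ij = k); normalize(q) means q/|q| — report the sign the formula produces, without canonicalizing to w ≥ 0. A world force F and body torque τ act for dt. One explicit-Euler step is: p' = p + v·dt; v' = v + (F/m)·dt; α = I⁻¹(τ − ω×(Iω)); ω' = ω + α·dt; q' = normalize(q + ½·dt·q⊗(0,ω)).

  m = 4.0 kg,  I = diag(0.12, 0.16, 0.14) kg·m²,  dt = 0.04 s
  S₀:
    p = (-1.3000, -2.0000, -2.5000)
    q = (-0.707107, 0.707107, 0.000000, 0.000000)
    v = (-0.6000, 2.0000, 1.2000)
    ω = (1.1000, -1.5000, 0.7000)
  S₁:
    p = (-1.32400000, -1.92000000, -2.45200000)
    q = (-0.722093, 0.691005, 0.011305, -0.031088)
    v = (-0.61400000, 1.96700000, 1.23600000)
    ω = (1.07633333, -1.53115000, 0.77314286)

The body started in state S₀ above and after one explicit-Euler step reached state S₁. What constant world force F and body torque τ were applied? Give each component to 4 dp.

velocity change Δv = (-0.01400000, -0.03300000, 0.03600000)
F = m·Δv/dt = (-1.4000, -3.3000, 3.6000)
ω₁ − ω₀ = (-0.02366667, -0.03115000, 0.07314286)
I·α + gyro = (-0.0500, -0.1400, 0.1900)

F = (-1.4000, -3.3000, 3.6000)
τ = (-0.0500, -0.1400, 0.1900)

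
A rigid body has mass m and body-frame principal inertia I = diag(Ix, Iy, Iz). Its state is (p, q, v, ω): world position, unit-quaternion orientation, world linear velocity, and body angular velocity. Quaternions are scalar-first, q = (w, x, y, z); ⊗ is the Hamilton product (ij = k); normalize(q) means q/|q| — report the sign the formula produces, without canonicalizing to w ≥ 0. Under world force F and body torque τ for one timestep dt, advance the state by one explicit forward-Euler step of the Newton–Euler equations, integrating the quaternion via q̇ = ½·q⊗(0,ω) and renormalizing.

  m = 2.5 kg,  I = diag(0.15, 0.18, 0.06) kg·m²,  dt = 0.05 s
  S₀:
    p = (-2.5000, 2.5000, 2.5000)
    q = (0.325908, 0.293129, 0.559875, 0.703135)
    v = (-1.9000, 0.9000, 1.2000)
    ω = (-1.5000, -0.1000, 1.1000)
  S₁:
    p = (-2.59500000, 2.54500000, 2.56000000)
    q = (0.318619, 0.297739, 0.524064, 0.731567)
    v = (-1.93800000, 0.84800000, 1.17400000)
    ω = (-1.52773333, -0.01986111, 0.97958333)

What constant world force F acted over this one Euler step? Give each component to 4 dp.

F = (-1.9000, -2.6000, -1.3000)

v₁ − v₀ = (-0.03800000, -0.05200000, -0.02600000)
m·(v₁−v₀)/dt = (-1.9000, -2.6000, -1.3000)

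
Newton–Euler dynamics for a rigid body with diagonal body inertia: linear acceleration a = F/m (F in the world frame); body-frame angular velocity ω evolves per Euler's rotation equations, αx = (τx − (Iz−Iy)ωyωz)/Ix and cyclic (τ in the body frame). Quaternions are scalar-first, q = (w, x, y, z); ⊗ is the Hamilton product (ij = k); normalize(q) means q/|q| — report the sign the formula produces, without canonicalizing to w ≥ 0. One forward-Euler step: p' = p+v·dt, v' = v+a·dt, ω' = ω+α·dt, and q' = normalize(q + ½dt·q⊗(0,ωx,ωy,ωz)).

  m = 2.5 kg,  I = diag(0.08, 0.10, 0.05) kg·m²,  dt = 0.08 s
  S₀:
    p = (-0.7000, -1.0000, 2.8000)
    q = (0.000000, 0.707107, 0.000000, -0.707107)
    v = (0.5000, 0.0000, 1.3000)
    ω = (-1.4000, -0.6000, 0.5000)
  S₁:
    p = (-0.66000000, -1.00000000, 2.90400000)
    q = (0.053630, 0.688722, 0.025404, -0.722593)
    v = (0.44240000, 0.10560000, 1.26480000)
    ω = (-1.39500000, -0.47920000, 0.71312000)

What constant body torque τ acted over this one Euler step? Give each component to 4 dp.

τ = (0.0200, 0.1300, 0.1500)

Δω = ω₁−ω₀ = (0.00500000, 0.12080000, 0.21312000)
applied torque τ = (0.0200, 0.1300, 0.1500)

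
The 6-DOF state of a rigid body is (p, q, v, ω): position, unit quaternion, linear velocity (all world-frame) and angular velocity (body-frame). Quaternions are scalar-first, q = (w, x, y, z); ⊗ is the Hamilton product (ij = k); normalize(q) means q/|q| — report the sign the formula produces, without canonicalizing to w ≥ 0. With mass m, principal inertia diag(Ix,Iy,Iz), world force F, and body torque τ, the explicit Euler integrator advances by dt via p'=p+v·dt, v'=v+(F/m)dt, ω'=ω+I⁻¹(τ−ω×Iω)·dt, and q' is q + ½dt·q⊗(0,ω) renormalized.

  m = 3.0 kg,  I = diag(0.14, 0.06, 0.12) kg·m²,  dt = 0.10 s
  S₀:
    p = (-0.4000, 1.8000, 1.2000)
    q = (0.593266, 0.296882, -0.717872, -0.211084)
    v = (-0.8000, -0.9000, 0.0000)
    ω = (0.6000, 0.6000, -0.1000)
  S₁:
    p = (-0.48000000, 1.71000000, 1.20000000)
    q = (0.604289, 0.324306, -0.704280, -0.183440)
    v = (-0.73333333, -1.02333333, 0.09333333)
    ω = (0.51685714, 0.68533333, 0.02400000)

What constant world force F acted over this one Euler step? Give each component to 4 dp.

velocity change Δv = (0.06666667, -0.12333333, 0.09333333)
applied force F = (2.0000, -3.7000, 2.8000)

F = (2.0000, -3.7000, 2.8000)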